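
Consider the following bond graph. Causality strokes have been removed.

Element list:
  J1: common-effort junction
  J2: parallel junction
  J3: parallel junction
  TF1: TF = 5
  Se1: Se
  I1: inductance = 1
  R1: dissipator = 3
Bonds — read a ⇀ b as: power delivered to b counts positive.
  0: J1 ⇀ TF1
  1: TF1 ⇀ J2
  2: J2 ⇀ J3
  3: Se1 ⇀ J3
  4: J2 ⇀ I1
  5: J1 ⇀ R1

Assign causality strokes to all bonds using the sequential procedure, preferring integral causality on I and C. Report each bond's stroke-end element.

#3 stroke→J3  (Se1 (Se) sets effort on bond)
#2 stroke→J2  (J3 effort already set via bond 3)
#1 stroke→TF1  (common-e at J2 fixed by 2)
#4 stroke→I1  (J2 effort already set via bond 2)
#0 stroke→J1  (through TF1, causality passes straight; one stroke at TF1)
#5 stroke→R1  (J1 effort already set via bond 0)

bond 0 stroke at J1
bond 1 stroke at TF1
bond 2 stroke at J2
bond 3 stroke at J3
bond 4 stroke at I1
bond 5 stroke at R1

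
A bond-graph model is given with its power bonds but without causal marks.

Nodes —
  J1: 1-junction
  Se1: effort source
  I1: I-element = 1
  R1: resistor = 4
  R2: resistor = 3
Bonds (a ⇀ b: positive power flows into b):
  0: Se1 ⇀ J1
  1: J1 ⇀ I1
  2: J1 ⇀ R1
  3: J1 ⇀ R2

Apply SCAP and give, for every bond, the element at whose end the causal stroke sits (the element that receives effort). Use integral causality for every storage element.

β0 →J1
β1 →I1
β2 →J1
β3 →J1

b0 →J1  (Se1 fixes effort; stroke away)
b1 →I1  (prefer integral on I1)
b2 →J1  (J1 flow already set via bond 1)
b3 →J1  (common-f at J1 fixed by 1)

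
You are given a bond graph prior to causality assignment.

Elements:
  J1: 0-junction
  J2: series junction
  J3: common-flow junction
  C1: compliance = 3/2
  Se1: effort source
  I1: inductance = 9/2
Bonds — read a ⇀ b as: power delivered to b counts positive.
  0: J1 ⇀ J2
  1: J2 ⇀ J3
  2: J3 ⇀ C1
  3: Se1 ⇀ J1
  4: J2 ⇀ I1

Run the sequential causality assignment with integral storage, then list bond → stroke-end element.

β0 →J2
β1 →J2
β2 →J3
β3 →J1
β4 →I1

bond 3 stroke→J1  (Se1: effort source, stroke at far end)
bond 0 stroke→J2  (common-e at J1 fixed by 3)
bond 2 stroke→J3  (C1 outputs effort q/C1)
bond 1 stroke→J2  (J3: last free bond brings flow in)
bond 4 stroke→I1  (closing 1-jn rule on J2)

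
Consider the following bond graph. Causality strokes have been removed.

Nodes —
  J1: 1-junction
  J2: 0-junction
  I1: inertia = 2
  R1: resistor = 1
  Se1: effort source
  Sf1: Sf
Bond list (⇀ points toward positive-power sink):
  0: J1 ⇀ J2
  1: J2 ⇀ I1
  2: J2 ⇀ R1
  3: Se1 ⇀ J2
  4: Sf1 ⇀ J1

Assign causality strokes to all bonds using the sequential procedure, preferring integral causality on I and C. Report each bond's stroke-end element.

b0 |J1
b1 |I1
b2 |R1
b3 |J2
b4 |Sf1

#3 stroke→J2  (source Se1 imposes e)
#4 stroke→Sf1  (Sf1 fixes flow; stroke at Sf1)
#0 stroke→J1  (1-jn J1 has f-setter on 4)
#1 stroke→I1  (0-jn J2 has e-setter on 3)
#2 stroke→R1  (common-e at J2 fixed by 3)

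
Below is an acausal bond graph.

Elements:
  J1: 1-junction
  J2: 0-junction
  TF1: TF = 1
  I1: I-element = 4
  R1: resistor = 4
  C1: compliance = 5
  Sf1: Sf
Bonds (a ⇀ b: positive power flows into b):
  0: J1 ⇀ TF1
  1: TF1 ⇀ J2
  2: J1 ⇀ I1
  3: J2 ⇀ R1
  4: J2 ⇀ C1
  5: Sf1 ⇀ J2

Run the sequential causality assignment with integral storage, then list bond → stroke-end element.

#0 stroke→J1
#1 stroke→TF1
#2 stroke→I1
#3 stroke→R1
#4 stroke→J2
#5 stroke→Sf1

b5 stroke at Sf1  (source Sf1 imposes f)
b2 stroke at I1  (prefer integral on I1)
b0 stroke at J1  (1-jn J1 has f-setter on 2)
b1 stroke at TF1  (TF TF1: opposite of bond 0)
b4 stroke at J2  (C1 integral (e out))
b3 stroke at R1  (J2 effort already set via bond 4)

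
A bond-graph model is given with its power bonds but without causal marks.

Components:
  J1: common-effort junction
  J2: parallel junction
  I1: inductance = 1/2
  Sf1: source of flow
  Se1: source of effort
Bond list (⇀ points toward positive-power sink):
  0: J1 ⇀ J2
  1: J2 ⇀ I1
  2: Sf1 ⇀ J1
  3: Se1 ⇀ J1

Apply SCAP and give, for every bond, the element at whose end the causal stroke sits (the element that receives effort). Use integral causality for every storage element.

β2 stroke→Sf1  (Sf1 (Sf) sets flow on bond)
β3 stroke→J1  (Se1: effort source, stroke at far end)
β0 stroke→J2  (0-jn J1 has e-setter on 3)
β1 stroke→I1  (common-e at J2 fixed by 0)

b0 stroke at J2
b1 stroke at I1
b2 stroke at Sf1
b3 stroke at J1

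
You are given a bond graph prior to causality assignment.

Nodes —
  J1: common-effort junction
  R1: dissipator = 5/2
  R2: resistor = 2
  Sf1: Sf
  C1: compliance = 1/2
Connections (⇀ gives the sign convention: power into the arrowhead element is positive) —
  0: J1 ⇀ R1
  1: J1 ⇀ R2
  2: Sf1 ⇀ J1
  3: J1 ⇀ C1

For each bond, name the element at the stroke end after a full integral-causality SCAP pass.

#2 stroke→Sf1  (Sf1 fixes flow; stroke at Sf1)
#3 stroke→J1  (C1 outputs effort q/C1)
#0 stroke→R1  (0-jn J1 has e-setter on 3)
#1 stroke→R2  (0-jn J1 has e-setter on 3)

bond 0 stroke→R1
bond 1 stroke→R2
bond 2 stroke→Sf1
bond 3 stroke→J1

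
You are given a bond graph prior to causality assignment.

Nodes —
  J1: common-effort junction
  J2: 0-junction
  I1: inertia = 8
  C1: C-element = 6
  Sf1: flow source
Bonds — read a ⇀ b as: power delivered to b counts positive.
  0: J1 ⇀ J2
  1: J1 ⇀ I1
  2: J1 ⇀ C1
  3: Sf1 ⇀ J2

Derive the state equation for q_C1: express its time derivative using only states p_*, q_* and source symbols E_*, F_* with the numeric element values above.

dq_C1/dt = F_Sf1 - p_I1/8

#3 |Sf1  (source Sf1 imposes f)
#0 |J2  (J2: last free bond brings effort in)
#1 |I1  (I1: I, integral causality)
#2 |J1  (J1: last free bond brings effort in)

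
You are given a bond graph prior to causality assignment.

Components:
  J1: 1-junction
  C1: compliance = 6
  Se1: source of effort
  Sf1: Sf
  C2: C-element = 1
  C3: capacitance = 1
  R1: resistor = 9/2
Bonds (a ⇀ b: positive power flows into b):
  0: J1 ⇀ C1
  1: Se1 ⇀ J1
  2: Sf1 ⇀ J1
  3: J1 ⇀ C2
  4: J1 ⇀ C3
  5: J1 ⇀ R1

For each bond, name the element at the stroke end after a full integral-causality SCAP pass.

#1 →J1  (source Se1 imposes e)
#2 →Sf1  (Sf1 (Sf) sets flow on bond)
#0 →J1  (J1 flow already set via bond 2)
#3 →J1  (common-f at J1 fixed by 2)
#4 →J1  (J1: bond 2 brought flow, rest push out)
#5 →J1  (J1: bond 2 brought flow, rest push out)

β0 →J1
β1 →J1
β2 →Sf1
β3 →J1
β4 →J1
β5 →J1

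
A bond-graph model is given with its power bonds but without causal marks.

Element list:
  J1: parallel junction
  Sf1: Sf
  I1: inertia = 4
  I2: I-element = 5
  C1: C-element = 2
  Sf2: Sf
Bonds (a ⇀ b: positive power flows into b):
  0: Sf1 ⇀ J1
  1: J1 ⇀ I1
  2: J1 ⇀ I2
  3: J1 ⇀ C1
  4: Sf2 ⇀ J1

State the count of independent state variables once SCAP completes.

3  (C1, I1, I2 all integral)

β0 |Sf1  (source Sf1 imposes f)
β4 |Sf2  (Sf2: flow source, stroke at near end)
β1 |I1  (I1: I, integral causality)
β2 |I2  (I2 integral (f out))
β3 |J1  (J1 needs exactly one e-in)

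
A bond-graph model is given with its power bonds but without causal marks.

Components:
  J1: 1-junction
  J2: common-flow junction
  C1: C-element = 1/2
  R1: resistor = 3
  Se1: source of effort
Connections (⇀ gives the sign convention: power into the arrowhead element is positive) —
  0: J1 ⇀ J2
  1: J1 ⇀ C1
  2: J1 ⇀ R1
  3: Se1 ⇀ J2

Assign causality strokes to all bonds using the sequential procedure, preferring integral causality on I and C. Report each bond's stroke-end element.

β3 stroke→J2  (Se1: effort source, stroke at far end)
β0 stroke→J1  (J2: last free bond brings flow in)
β1 stroke→J1  (C1: C, integral causality)
β2 stroke→R1  (J1: last free bond brings flow in)

#0 →J1
#1 →J1
#2 →R1
#3 →J2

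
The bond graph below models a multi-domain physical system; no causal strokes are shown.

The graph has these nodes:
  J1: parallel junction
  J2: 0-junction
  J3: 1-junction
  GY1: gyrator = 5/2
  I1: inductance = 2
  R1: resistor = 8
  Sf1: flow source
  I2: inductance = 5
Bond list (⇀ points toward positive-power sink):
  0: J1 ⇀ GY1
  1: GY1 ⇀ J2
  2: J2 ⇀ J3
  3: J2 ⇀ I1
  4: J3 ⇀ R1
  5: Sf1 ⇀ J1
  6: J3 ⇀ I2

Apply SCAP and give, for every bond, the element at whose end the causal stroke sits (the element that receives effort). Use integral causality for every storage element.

b5 |Sf1  (source Sf1 imposes f)
b0 |J1  (J1 needs exactly one e-in)
b1 |J2  (GY1: gyrator matches bond 0)
b2 |J3  (J2 effort already set via bond 1)
b3 |I1  (J2: bond 1 brought effort, rest push out)
b6 |I2  (prefer integral on I2)
b4 |J3  (J3 flow already set via bond 6)

#0 stroke at J1
#1 stroke at J2
#2 stroke at J3
#3 stroke at I1
#4 stroke at J3
#5 stroke at Sf1
#6 stroke at I2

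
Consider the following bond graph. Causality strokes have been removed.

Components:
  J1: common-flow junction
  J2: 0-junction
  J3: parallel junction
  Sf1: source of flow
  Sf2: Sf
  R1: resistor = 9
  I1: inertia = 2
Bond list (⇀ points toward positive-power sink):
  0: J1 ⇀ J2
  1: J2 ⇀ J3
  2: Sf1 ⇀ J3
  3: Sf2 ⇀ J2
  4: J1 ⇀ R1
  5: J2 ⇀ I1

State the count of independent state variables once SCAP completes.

β2 →Sf1  (Sf1 (Sf) sets flow on bond)
β3 →Sf2  (Sf2: flow source, stroke at near end)
β1 →J3  (J3 needs exactly one e-in)
β5 →I1  (I1 integral (f out))
β0 →J2  (only one effort-in slot at J2)
β4 →J1  (J1: bond 0 brought flow, rest push out)

1  (I1 all integral)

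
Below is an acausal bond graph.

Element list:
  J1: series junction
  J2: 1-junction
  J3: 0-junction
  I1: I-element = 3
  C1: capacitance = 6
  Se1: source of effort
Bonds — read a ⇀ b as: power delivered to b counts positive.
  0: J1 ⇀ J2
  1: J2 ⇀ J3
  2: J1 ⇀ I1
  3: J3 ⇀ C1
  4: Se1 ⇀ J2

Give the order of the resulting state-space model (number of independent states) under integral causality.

2  (C1, I1 all integral)

#4 →J2  (Se1 fixes effort; stroke away)
#2 →I1  (I1: I, integral causality)
#0 →J1  (common-f at J1 fixed by 2)
#1 →J2  (1-jn J2 has f-setter on 0)
#3 →J3  (J3 needs exactly one e-in)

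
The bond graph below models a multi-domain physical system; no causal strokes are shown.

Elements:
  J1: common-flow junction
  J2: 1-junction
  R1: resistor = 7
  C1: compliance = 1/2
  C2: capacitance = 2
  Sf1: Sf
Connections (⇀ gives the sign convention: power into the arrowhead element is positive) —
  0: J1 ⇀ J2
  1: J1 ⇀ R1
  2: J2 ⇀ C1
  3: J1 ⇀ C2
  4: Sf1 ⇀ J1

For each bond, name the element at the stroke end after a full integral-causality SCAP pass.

b4 stroke at Sf1  (Sf1: flow source, stroke at near end)
b0 stroke at J1  (J1 flow already set via bond 4)
b1 stroke at J1  (J1 flow already set via bond 4)
b3 stroke at J1  (J1 flow already set via bond 4)
b2 stroke at J2  (1-jn J2 has f-setter on 0)

b0 stroke at J1
b1 stroke at J1
b2 stroke at J2
b3 stroke at J1
b4 stroke at Sf1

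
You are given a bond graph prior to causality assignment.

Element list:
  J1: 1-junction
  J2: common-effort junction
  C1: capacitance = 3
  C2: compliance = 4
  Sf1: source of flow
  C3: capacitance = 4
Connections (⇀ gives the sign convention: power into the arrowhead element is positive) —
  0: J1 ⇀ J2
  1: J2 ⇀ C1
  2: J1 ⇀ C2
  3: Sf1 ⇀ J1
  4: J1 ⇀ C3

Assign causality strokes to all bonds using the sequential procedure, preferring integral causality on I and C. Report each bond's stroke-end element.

#3 stroke→Sf1  (Sf1 (Sf) sets flow on bond)
#0 stroke→J1  (J1 flow already set via bond 3)
#2 stroke→J1  (common-f at J1 fixed by 3)
#4 stroke→J1  (1-jn J1 has f-setter on 3)
#1 stroke→J2  (closing 0-jn rule on J2)

#0 stroke→J1
#1 stroke→J2
#2 stroke→J1
#3 stroke→Sf1
#4 stroke→J1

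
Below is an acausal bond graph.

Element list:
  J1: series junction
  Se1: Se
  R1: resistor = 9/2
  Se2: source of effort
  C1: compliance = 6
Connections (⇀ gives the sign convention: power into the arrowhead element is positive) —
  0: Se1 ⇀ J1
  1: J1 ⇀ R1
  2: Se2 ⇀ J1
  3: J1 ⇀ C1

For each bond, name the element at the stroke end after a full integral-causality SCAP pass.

bond 0 stroke→J1
bond 1 stroke→R1
bond 2 stroke→J1
bond 3 stroke→J1

β0 stroke→J1  (Se1 (Se) sets effort on bond)
β2 stroke→J1  (Se2 fixes effort; stroke away)
β3 stroke→J1  (C1 integral (e out))
β1 stroke→R1  (only one flow-in slot at J1)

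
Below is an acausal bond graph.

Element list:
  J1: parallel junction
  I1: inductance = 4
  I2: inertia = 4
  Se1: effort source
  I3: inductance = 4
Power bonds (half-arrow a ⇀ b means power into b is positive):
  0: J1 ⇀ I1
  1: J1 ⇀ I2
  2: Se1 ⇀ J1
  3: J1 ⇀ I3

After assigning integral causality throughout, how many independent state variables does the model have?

β2 |J1  (Se1 fixes effort; stroke away)
β0 |I1  (J1 effort already set via bond 2)
β1 |I2  (J1: bond 2 brought effort, rest push out)
β3 |I3  (0-jn J1 has e-setter on 2)

3  (I1, I2, I3 all integral)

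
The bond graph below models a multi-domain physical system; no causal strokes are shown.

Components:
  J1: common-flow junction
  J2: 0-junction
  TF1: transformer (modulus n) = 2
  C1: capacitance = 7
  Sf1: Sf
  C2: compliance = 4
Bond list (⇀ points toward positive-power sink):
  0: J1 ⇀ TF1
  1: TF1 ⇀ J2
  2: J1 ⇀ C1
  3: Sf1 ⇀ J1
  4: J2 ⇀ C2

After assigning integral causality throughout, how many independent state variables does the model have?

bond 3 stroke→Sf1  (source Sf1 imposes f)
bond 0 stroke→J1  (J1 flow already set via bond 3)
bond 2 stroke→J1  (1-jn J1 has f-setter on 3)
bond 1 stroke→TF1  (TF1: transformer flips bond 0)
bond 4 stroke→J2  (J2: last free bond brings effort in)

2  (C1, C2 all integral)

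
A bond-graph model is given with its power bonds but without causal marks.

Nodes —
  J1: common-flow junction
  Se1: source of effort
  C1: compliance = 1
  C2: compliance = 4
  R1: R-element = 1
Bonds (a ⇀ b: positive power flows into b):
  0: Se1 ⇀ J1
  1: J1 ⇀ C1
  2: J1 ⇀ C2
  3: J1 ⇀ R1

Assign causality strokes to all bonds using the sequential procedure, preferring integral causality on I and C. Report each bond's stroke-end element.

#0 →J1
#1 →J1
#2 →J1
#3 →R1

bond 0 →J1  (Se1 (Se) sets effort on bond)
bond 1 →J1  (C1: C, integral causality)
bond 2 →J1  (C2 outputs effort q/C2)
bond 3 →R1  (J1: last free bond brings flow in)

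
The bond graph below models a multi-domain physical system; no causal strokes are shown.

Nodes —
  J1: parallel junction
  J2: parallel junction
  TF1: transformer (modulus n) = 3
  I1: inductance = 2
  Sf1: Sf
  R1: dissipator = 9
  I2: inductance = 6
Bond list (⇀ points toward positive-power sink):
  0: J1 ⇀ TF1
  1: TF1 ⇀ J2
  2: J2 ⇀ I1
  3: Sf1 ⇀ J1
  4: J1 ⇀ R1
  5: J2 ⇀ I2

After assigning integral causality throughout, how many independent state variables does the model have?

2  (I1, I2 all integral)

#3 stroke at Sf1  (Sf1 fixes flow; stroke at Sf1)
#2 stroke at I1  (I1 outputs flow p/I1)
#5 stroke at I2  (I2: I, integral causality)
#1 stroke at J2  (closing 0-jn rule on J2)
#0 stroke at TF1  (through TF1, causality passes straight; one stroke at TF1)
#4 stroke at J1  (only one effort-in slot at J1)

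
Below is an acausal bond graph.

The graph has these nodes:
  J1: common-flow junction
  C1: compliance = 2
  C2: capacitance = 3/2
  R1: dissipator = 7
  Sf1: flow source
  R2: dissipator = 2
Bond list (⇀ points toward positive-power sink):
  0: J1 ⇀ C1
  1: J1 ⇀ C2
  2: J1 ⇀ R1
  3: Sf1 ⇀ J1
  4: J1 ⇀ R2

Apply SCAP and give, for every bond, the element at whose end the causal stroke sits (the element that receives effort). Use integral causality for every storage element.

#0 stroke→J1
#1 stroke→J1
#2 stroke→J1
#3 stroke→Sf1
#4 stroke→J1

b3 stroke→Sf1  (Sf1 fixes flow; stroke at Sf1)
b0 stroke→J1  (1-jn J1 has f-setter on 3)
b1 stroke→J1  (J1: bond 3 brought flow, rest push out)
b2 stroke→J1  (J1 flow already set via bond 3)
b4 stroke→J1  (J1: bond 3 brought flow, rest push out)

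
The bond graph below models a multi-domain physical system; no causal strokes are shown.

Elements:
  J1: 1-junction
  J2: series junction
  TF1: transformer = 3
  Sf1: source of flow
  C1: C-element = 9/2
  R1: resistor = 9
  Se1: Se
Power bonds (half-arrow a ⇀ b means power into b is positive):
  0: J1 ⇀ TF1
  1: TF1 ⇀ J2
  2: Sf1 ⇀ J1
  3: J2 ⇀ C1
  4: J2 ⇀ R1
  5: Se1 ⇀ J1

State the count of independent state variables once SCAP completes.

1  (C1 all integral)

#2 stroke→Sf1  (Sf1 (Sf) sets flow on bond)
#5 stroke→J1  (Se1: effort source, stroke at far end)
#0 stroke→J1  (1-jn J1 has f-setter on 2)
#1 stroke→TF1  (TF TF1: opposite of bond 0)
#3 stroke→J2  (J2 flow already set via bond 1)
#4 stroke→J2  (J2: bond 1 brought flow, rest push out)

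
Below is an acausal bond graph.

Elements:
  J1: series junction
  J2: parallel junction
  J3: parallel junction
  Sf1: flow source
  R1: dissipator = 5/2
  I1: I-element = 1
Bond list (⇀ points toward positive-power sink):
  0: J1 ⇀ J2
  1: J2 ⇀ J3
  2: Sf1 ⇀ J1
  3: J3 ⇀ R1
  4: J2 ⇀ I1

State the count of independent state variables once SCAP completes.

1  (I1 all integral)

bond 2 |Sf1  (Sf1 (Sf) sets flow on bond)
bond 0 |J1  (common-f at J1 fixed by 2)
bond 4 |I1  (I1: I, integral causality)
bond 1 |J2  (closing 0-jn rule on J2)
bond 3 |J3  (only one effort-in slot at J3)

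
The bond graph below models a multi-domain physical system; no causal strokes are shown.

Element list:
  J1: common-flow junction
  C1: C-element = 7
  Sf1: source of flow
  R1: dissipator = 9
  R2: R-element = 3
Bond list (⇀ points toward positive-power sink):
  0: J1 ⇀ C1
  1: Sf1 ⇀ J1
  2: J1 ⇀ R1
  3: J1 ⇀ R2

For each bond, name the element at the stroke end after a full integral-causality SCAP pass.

#0 |J1
#1 |Sf1
#2 |J1
#3 |J1

b1 |Sf1  (Sf1 fixes flow; stroke at Sf1)
b0 |J1  (1-jn J1 has f-setter on 1)
b2 |J1  (common-f at J1 fixed by 1)
b3 |J1  (1-jn J1 has f-setter on 1)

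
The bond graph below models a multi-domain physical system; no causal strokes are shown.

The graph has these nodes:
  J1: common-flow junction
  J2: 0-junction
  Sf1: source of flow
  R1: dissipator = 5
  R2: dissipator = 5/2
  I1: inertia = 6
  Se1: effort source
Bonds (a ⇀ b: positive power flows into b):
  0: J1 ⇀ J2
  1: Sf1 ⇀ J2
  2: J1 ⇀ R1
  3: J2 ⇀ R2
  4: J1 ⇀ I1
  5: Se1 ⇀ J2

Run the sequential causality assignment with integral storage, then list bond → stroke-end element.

bond 1 stroke at Sf1  (source Sf1 imposes f)
bond 5 stroke at J2  (source Se1 imposes e)
bond 0 stroke at J1  (0-jn J2 has e-setter on 5)
bond 3 stroke at R2  (J2 effort already set via bond 5)
bond 4 stroke at I1  (I1 outputs flow p/I1)
bond 2 stroke at J1  (J1 flow already set via bond 4)

bond 0 stroke→J1
bond 1 stroke→Sf1
bond 2 stroke→J1
bond 3 stroke→R2
bond 4 stroke→I1
bond 5 stroke→J2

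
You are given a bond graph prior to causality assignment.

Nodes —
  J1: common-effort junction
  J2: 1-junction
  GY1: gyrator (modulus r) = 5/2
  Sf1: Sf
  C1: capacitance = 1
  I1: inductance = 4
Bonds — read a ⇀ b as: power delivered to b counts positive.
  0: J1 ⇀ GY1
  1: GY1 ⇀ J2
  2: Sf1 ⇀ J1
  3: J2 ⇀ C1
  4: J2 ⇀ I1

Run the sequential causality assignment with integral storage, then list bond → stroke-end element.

β2 stroke at Sf1  (Sf1 fixes flow; stroke at Sf1)
β0 stroke at J1  (closing 0-jn rule on J1)
β1 stroke at J2  (through GY1, causality inverts; strokes same side of GY1)
β3 stroke at J2  (C1 outputs effort q/C1)
β4 stroke at I1  (only one flow-in slot at J2)

bond 0 |J1
bond 1 |J2
bond 2 |Sf1
bond 3 |J2
bond 4 |I1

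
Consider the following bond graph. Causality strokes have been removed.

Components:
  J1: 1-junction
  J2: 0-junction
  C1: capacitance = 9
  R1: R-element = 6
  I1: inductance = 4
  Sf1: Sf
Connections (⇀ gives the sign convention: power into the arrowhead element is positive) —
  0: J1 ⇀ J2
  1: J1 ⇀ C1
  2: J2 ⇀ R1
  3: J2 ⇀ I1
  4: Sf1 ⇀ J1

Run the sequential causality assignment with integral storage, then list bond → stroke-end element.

b4 |Sf1  (Sf1 (Sf) sets flow on bond)
b0 |J1  (common-f at J1 fixed by 4)
b1 |J1  (common-f at J1 fixed by 4)
b3 |I1  (prefer integral on I1)
b2 |J2  (J2 needs exactly one e-in)

β0 |J1
β1 |J1
β2 |J2
β3 |I1
β4 |Sf1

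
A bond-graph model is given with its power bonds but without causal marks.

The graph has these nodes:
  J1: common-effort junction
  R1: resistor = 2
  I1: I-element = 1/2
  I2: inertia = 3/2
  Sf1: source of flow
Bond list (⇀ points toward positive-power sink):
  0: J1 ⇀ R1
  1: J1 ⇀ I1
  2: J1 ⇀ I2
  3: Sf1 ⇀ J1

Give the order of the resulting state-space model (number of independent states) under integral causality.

β3 stroke at Sf1  (Sf1: flow source, stroke at near end)
β1 stroke at I1  (I1 outputs flow p/I1)
β2 stroke at I2  (prefer integral on I2)
β0 stroke at J1  (only one effort-in slot at J1)

2  (I1, I2 all integral)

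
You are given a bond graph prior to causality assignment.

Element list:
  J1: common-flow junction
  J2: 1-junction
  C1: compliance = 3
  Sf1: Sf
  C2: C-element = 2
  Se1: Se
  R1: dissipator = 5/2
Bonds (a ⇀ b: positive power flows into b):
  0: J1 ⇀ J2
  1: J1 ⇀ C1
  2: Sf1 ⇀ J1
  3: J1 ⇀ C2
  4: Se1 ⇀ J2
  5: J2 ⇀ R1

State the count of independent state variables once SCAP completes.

2  (C1, C2 all integral)

b2 →Sf1  (source Sf1 imposes f)
b4 →J2  (Se1: effort source, stroke at far end)
b0 →J1  (J1 flow already set via bond 2)
b1 →J1  (common-f at J1 fixed by 2)
b3 →J1  (J1 flow already set via bond 2)
b5 →J2  (common-f at J2 fixed by 0)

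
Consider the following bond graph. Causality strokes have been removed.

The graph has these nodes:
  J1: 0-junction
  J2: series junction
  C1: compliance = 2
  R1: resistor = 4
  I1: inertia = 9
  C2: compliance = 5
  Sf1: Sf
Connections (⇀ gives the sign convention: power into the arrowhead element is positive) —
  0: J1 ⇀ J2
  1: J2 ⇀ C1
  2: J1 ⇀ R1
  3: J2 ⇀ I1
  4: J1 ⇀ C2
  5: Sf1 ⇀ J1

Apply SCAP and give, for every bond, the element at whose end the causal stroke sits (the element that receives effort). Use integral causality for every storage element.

bond 0 |J2
bond 1 |J2
bond 2 |R1
bond 3 |I1
bond 4 |J1
bond 5 |Sf1

β5 →Sf1  (source Sf1 imposes f)
β1 →J2  (C1 integral (e out))
β3 →I1  (prefer integral on I1)
β0 →J2  (1-jn J2 has f-setter on 3)
β4 →J1  (C2 integral (e out))
β2 →R1  (0-jn J1 has e-setter on 4)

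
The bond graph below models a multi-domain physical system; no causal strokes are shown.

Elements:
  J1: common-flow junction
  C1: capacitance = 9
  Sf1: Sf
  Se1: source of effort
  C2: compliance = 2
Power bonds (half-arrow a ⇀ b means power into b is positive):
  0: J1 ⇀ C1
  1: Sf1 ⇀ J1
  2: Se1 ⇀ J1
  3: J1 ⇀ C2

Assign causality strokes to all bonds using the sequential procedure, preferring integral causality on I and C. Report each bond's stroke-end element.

b1 |Sf1  (source Sf1 imposes f)
b2 |J1  (Se1 (Se) sets effort on bond)
b0 |J1  (common-f at J1 fixed by 1)
b3 |J1  (J1 flow already set via bond 1)

b0 stroke at J1
b1 stroke at Sf1
b2 stroke at J1
b3 stroke at J1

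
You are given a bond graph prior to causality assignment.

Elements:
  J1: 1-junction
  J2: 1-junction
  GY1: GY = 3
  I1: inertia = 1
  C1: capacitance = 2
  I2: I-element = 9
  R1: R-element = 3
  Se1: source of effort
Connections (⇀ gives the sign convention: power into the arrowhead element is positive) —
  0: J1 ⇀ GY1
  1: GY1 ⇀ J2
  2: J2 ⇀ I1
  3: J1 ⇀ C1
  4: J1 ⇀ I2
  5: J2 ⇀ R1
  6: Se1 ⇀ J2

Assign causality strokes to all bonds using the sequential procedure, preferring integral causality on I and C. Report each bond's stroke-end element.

β0 stroke at J1
β1 stroke at J2
β2 stroke at I1
β3 stroke at J1
β4 stroke at I2
β5 stroke at J2
β6 stroke at J2

#6 stroke at J2  (Se1 fixes effort; stroke away)
#2 stroke at I1  (I1: I, integral causality)
#1 stroke at J2  (common-f at J2 fixed by 2)
#5 stroke at J2  (common-f at J2 fixed by 2)
#0 stroke at J1  (GY GY1: same side as bond 1)
#3 stroke at J1  (prefer integral on C1)
#4 stroke at I2  (J1 needs exactly one f-in)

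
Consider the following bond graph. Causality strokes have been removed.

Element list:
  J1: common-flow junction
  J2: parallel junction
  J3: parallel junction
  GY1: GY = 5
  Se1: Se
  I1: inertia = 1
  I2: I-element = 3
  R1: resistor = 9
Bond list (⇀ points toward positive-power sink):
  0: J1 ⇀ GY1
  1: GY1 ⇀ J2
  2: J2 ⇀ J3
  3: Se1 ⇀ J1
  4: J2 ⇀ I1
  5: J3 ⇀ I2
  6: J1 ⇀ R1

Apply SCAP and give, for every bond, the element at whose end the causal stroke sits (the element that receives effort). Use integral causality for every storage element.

bond 0 |J1
bond 1 |J2
bond 2 |J3
bond 3 |J1
bond 4 |I1
bond 5 |I2
bond 6 |R1

β3 →J1  (Se1 fixes effort; stroke away)
β4 →I1  (I1 integral (f out))
β5 →I2  (I2 outputs flow p/I2)
β2 →J3  (closing 0-jn rule on J3)
β1 →J2  (J2 needs exactly one e-in)
β0 →J1  (through GY1, causality inverts; strokes same side of GY1)
β6 →R1  (closing 1-jn rule on J1)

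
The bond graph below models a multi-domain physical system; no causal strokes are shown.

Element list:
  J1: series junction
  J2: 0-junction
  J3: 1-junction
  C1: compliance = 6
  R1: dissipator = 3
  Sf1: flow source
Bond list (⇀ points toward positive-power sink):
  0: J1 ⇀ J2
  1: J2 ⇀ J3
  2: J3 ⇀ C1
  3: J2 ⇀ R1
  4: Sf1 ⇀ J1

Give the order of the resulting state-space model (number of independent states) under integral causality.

bond 4 stroke at Sf1  (Sf1 fixes flow; stroke at Sf1)
bond 0 stroke at J1  (J1: bond 4 brought flow, rest push out)
bond 2 stroke at J3  (C1 outputs effort q/C1)
bond 1 stroke at J2  (J3: last free bond brings flow in)
bond 3 stroke at R1  (J2 effort already set via bond 1)

1  (C1 all integral)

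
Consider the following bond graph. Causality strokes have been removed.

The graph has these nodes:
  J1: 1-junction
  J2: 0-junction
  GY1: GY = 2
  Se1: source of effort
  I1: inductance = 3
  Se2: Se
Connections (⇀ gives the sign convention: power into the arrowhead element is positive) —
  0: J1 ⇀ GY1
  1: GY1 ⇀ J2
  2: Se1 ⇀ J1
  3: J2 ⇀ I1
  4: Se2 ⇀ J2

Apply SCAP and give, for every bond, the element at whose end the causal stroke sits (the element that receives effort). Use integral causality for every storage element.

β0 stroke→GY1
β1 stroke→GY1
β2 stroke→J1
β3 stroke→I1
β4 stroke→J2

bond 2 |J1  (Se1 (Se) sets effort on bond)
bond 4 |J2  (Se2 fixes effort; stroke away)
bond 0 |GY1  (only one flow-in slot at J1)
bond 1 |GY1  (J2 effort already set via bond 4)
bond 3 |I1  (common-e at J2 fixed by 4)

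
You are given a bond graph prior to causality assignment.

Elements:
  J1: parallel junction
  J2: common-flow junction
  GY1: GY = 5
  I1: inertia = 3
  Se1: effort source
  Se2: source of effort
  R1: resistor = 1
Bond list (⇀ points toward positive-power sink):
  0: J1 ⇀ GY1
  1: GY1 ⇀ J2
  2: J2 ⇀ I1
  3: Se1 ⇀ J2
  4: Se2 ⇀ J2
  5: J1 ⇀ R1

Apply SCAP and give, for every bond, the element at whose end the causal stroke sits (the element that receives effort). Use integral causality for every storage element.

β0 |J1
β1 |J2
β2 |I1
β3 |J2
β4 |J2
β5 |R1

bond 3 |J2  (Se1 (Se) sets effort on bond)
bond 4 |J2  (Se2: effort source, stroke at far end)
bond 2 |I1  (I1 integral (f out))
bond 1 |J2  (J2: bond 2 brought flow, rest push out)
bond 0 |J1  (GY1 both-in/both-out from 1)
bond 5 |R1  (common-e at J1 fixed by 0)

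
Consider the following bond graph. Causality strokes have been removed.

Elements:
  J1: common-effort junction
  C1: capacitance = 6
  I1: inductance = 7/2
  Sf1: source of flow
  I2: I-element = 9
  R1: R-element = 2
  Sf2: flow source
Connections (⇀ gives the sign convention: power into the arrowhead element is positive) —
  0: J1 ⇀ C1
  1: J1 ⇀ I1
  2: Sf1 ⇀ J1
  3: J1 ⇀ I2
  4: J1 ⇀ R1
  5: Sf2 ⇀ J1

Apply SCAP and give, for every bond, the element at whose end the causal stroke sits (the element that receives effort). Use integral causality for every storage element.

#2 stroke→Sf1  (Sf1 (Sf) sets flow on bond)
#5 stroke→Sf2  (Sf2: flow source, stroke at near end)
#0 stroke→J1  (C1 integral (e out))
#1 stroke→I1  (J1: bond 0 brought effort, rest push out)
#3 stroke→I2  (J1: bond 0 brought effort, rest push out)
#4 stroke→R1  (common-e at J1 fixed by 0)

β0 →J1
β1 →I1
β2 →Sf1
β3 →I2
β4 →R1
β5 →Sf2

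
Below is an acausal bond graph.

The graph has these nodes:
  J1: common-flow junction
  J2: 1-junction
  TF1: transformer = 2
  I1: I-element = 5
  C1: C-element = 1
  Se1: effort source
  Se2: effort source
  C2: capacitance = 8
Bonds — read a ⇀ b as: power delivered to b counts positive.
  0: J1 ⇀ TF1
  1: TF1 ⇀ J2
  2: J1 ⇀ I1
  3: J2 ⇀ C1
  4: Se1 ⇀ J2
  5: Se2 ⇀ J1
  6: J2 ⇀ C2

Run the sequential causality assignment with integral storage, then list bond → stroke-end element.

β4 stroke→J2  (Se1 fixes effort; stroke away)
β5 stroke→J1  (Se2 fixes effort; stroke away)
β2 stroke→I1  (prefer integral on I1)
β0 stroke→J1  (J1: bond 2 brought flow, rest push out)
β1 stroke→TF1  (TF1 one-in-one-out from 0)
β3 stroke→J2  (common-f at J2 fixed by 1)
β6 stroke→J2  (common-f at J2 fixed by 1)

b0 |J1
b1 |TF1
b2 |I1
b3 |J2
b4 |J2
b5 |J1
b6 |J2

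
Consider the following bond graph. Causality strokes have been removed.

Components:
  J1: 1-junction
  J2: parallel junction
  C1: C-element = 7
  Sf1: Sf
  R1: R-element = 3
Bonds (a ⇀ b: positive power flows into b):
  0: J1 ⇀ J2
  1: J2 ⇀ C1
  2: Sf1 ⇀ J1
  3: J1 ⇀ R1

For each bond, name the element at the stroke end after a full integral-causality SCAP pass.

bond 2 stroke at Sf1  (source Sf1 imposes f)
bond 0 stroke at J1  (J1: bond 2 brought flow, rest push out)
bond 3 stroke at J1  (common-f at J1 fixed by 2)
bond 1 stroke at J2  (J2: last free bond brings effort in)

β0 →J1
β1 →J2
β2 →Sf1
β3 →J1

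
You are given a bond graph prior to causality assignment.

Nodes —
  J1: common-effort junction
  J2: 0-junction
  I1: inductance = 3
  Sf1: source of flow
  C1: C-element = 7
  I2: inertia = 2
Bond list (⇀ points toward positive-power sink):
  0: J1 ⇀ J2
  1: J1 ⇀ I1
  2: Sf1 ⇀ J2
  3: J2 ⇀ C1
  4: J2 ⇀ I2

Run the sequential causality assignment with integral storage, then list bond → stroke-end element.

#2 stroke at Sf1  (Sf1 fixes flow; stroke at Sf1)
#1 stroke at I1  (I1 integral (f out))
#0 stroke at J1  (J1: last free bond brings effort in)
#3 stroke at J2  (C1: C, integral causality)
#4 stroke at I2  (0-jn J2 has e-setter on 3)

β0 stroke→J1
β1 stroke→I1
β2 stroke→Sf1
β3 stroke→J2
β4 stroke→I2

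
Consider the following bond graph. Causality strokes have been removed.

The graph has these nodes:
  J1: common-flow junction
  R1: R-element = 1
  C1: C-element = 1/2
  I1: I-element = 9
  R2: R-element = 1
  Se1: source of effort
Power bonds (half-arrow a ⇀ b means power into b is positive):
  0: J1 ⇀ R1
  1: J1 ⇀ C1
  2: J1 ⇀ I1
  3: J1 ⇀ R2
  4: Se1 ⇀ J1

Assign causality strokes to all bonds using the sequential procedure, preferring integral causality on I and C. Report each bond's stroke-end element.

b0 |J1
b1 |J1
b2 |I1
b3 |J1
b4 |J1

#4 stroke→J1  (source Se1 imposes e)
#1 stroke→J1  (C1 outputs effort q/C1)
#2 stroke→I1  (I1 integral (f out))
#0 stroke→J1  (J1 flow already set via bond 2)
#3 stroke→J1  (1-jn J1 has f-setter on 2)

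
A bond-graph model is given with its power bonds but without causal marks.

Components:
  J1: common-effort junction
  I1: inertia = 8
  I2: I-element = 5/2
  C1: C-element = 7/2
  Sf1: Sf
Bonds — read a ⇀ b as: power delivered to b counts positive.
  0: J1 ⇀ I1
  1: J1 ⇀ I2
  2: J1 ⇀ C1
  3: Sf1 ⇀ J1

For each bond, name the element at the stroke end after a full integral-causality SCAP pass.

b3 stroke→Sf1  (source Sf1 imposes f)
b0 stroke→I1  (I1 outputs flow p/I1)
b1 stroke→I2  (I2: I, integral causality)
b2 stroke→J1  (J1 needs exactly one e-in)

#0 stroke→I1
#1 stroke→I2
#2 stroke→J1
#3 stroke→Sf1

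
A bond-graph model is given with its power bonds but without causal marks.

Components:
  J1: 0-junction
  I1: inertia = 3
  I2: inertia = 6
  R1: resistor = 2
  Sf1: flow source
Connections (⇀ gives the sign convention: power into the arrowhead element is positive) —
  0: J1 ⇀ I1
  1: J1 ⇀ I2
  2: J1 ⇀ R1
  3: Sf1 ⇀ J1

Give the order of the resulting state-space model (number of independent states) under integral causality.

2  (I1, I2 all integral)

#3 →Sf1  (Sf1 fixes flow; stroke at Sf1)
#0 →I1  (I1: I, integral causality)
#1 →I2  (prefer integral on I2)
#2 →J1  (J1 needs exactly one e-in)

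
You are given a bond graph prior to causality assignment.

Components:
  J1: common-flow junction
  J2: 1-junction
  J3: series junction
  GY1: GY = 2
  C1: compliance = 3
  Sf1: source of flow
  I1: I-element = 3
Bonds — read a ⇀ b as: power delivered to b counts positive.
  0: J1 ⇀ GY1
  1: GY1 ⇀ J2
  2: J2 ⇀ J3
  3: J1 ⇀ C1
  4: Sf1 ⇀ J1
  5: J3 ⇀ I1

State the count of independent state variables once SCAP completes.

2  (C1, I1 all integral)

b4 stroke→Sf1  (Sf1 (Sf) sets flow on bond)
b0 stroke→J1  (J1 flow already set via bond 4)
b3 stroke→J1  (common-f at J1 fixed by 4)
b1 stroke→J2  (GY1 both-in/both-out from 0)
b2 stroke→J3  (J2 needs exactly one f-in)
b5 stroke→I1  (only one flow-in slot at J3)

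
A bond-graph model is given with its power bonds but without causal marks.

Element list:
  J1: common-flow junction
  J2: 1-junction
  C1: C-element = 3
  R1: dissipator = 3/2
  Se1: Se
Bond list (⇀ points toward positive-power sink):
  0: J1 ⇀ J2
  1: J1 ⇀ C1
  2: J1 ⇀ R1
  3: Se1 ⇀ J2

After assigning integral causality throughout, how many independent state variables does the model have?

#3 stroke→J2  (Se1: effort source, stroke at far end)
#0 stroke→J1  (J2 needs exactly one f-in)
#1 stroke→J1  (C1 outputs effort q/C1)
#2 stroke→R1  (closing 1-jn rule on J1)

1  (C1 all integral)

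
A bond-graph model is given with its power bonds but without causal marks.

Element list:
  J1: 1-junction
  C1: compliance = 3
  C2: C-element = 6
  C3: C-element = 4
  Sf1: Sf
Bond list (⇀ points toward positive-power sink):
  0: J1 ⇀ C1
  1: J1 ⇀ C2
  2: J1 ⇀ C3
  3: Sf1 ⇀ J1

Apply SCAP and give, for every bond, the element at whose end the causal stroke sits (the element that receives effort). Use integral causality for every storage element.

β3 →Sf1  (source Sf1 imposes f)
β0 →J1  (J1 flow already set via bond 3)
β1 →J1  (1-jn J1 has f-setter on 3)
β2 →J1  (common-f at J1 fixed by 3)

#0 |J1
#1 |J1
#2 |J1
#3 |Sf1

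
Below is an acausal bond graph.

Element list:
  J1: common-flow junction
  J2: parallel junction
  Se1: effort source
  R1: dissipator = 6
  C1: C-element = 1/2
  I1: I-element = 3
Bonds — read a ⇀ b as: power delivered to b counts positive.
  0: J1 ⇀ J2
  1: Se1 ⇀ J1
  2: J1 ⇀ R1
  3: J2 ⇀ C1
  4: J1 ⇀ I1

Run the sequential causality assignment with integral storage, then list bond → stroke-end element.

#0 stroke at J1
#1 stroke at J1
#2 stroke at J1
#3 stroke at J2
#4 stroke at I1

#1 stroke at J1  (Se1: effort source, stroke at far end)
#3 stroke at J2  (C1: C, integral causality)
#0 stroke at J1  (J2: bond 3 brought effort, rest push out)
#4 stroke at I1  (I1 outputs flow p/I1)
#2 stroke at J1  (common-f at J1 fixed by 4)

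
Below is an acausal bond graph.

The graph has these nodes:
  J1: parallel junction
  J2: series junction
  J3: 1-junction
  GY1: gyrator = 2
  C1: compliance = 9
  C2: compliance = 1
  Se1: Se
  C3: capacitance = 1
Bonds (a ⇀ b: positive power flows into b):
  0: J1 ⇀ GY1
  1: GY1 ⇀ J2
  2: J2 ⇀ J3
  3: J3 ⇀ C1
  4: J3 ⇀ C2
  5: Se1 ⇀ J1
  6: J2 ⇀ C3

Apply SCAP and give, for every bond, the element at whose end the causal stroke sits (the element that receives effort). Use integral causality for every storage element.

b5 →J1  (source Se1 imposes e)
b0 →GY1  (common-e at J1 fixed by 5)
b1 →GY1  (GY GY1: same side as bond 0)
b2 →J2  (J2 flow already set via bond 1)
b6 →J2  (1-jn J2 has f-setter on 1)
b3 →J3  (J3: bond 2 brought flow, rest push out)
b4 →J3  (J3: bond 2 brought flow, rest push out)

bond 0 |GY1
bond 1 |GY1
bond 2 |J2
bond 3 |J3
bond 4 |J3
bond 5 |J1
bond 6 |J2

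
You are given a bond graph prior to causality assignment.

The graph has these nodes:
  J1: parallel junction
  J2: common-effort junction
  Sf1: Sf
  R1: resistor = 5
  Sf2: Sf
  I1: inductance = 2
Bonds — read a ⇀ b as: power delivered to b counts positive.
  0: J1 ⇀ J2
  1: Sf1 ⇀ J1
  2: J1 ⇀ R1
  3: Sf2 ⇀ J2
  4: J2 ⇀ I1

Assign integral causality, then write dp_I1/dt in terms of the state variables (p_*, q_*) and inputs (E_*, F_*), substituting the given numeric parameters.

bond 1 |Sf1  (Sf1 fixes flow; stroke at Sf1)
bond 3 |Sf2  (source Sf2 imposes f)
bond 4 |I1  (I1 outputs flow p/I1)
bond 0 |J2  (J2 needs exactly one e-in)
bond 2 |J1  (J1 needs exactly one e-in)

dp_I1/dt = 5*F_Sf1 + 5*F_Sf2 - 5*p_I1/2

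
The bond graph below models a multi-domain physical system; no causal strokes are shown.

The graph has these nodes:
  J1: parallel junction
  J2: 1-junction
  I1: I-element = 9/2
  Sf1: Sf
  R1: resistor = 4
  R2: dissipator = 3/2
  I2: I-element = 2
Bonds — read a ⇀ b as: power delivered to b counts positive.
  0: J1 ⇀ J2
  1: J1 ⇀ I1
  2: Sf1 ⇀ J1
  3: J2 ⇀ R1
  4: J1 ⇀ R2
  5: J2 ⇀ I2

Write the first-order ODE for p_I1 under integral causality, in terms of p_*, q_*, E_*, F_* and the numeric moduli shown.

dp_I1/dt = 3*F_Sf1/2 - p_I1/3 - 3*p_I2/4

bond 2 stroke at Sf1  (Sf1: flow source, stroke at near end)
bond 1 stroke at I1  (I1 integral (f out))
bond 5 stroke at I2  (prefer integral on I2)
bond 0 stroke at J2  (J2 flow already set via bond 5)
bond 3 stroke at J2  (J2 flow already set via bond 5)
bond 4 stroke at J1  (only one effort-in slot at J1)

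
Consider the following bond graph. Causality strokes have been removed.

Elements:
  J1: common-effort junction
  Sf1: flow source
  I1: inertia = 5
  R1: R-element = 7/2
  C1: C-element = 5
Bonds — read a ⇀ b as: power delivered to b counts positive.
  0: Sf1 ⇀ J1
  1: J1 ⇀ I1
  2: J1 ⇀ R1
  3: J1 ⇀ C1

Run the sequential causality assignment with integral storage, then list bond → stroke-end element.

bond 0 →Sf1  (Sf1: flow source, stroke at near end)
bond 1 →I1  (prefer integral on I1)
bond 3 →J1  (C1 outputs effort q/C1)
bond 2 →R1  (common-e at J1 fixed by 3)

bond 0 stroke→Sf1
bond 1 stroke→I1
bond 2 stroke→R1
bond 3 stroke→J1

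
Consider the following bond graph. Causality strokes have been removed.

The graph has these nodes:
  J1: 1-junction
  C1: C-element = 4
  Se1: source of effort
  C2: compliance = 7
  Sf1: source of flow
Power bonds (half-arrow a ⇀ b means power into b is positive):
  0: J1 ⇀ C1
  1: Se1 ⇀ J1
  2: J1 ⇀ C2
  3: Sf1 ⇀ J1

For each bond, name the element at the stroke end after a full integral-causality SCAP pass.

#1 |J1  (Se1 fixes effort; stroke away)
#3 |Sf1  (Sf1 (Sf) sets flow on bond)
#0 |J1  (1-jn J1 has f-setter on 3)
#2 |J1  (1-jn J1 has f-setter on 3)

#0 stroke at J1
#1 stroke at J1
#2 stroke at J1
#3 stroke at Sf1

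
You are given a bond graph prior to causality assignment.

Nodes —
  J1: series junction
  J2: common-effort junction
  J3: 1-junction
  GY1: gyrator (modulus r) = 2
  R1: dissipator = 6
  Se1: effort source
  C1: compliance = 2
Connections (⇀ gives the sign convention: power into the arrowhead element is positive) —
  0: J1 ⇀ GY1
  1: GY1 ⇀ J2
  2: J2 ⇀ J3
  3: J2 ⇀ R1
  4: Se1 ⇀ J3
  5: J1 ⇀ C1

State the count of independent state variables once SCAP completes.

1  (C1 all integral)

#4 stroke→J3  (source Se1 imposes e)
#2 stroke→J2  (J3 needs exactly one f-in)
#1 stroke→GY1  (0-jn J2 has e-setter on 2)
#3 stroke→R1  (J2: bond 2 brought effort, rest push out)
#0 stroke→GY1  (GY GY1: same side as bond 1)
#5 stroke→J1  (common-f at J1 fixed by 0)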